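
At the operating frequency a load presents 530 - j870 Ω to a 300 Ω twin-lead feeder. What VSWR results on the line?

Γ = (Z_L − Z_0)/(Z_L + Z_0) = (230 − j870)/(830 − j870)
|Γ| = 900/1200 = 0.748
VSWR = (1 + |Γ|)/(1 − |Γ|) = 1.75/0.252

VSWR ≈ 6.95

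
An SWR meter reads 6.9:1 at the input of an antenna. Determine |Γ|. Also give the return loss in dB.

|Γ| ≈ 0.747; return loss ≈ 2.54 dB

|Γ| = (S − 1)/(S + 1) = (6.9 − 1)/(6.9 + 1) = 5.9/7.9
RL = −20·log₁₀|Γ| = −20·log₁₀(0.747)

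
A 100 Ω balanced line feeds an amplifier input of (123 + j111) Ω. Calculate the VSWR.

VSWR ≈ 2.67

Γ = (Z_L − Z_0)/(Z_L + Z_0) = (23 + j111)/(223 + j111)
|Γ| = 113/249 = 0.455
VSWR = (1 + |Γ|)/(1 − |Γ|) = 1.46/0.545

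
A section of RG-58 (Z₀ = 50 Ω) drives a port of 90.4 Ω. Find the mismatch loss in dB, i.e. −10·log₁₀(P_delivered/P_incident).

Γ = (90.4 − 50)/(90.4 + 50) = 0.288
|Γ|² = 0.0828, so P_del/P_inc = 1 − |Γ|² = 0.917
ML = −10·log₁₀(1 − |Γ|²)

mismatch loss ≈ 0.375 dB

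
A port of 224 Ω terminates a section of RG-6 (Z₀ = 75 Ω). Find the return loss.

RL ≈ 6.05 dB

Γ = (224 − 75)/(224 + 75) = 0.498
RL = −20·log₁₀|Γ| = −20·log₁₀(0.498)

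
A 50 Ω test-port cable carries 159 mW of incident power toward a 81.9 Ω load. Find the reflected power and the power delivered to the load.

P_reflected ≈ 9.3 mW; P_delivered ≈ 150 mW

Γ = (81.9 − 50)/(81.9 + 50) = 0.242
|Γ|² = 0.0585
P_refl = |Γ|²·P_inc = 9.3 mW, P_del = (1 − |Γ|²)·P_inc = 150 mW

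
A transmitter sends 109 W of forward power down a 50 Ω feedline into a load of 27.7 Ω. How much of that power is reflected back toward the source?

P_reflected ≈ 8.98 W

Γ = (27.7 − 50)/(27.7 + 50) = -0.287
|Γ|² = 0.0824
P_refl = |Γ|²·P_inc = 8.98 W, P_del = (1 − |Γ|²)·P_inc = 100 W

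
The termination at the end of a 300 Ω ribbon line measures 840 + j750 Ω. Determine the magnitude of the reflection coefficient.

Γ = (Z_L − Z_0)/(Z_L + Z_0) = (540 + j750)/(1140 + j750)
|Γ| = 924/1360

|Γ| ≈ 0.677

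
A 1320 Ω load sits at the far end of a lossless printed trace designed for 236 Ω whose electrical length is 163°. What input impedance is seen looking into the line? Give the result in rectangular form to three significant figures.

tan(βl) = tan(163°) = -0.306
Z_in = Z_0·(Z_L + jZ_0·tanβl)/(Z_0 + jZ_L·tanβl)
     = 236·(1320 − j72.2)/(236 − j404)

Z_in ≈ 368 + j557 Ω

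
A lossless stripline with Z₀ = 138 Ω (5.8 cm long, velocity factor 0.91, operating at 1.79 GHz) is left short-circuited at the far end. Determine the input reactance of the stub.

X_in ≈ -129 Ω (capacitive)

λ = v/f = 0.91·c / 1.79 GHz = 0.153 m
βl = 2π·l/λ = 2π × 0.38 = 137°
tan(βl) = -0.936
For a short-circuited stub, Z_in = jZ_0·tan(βl)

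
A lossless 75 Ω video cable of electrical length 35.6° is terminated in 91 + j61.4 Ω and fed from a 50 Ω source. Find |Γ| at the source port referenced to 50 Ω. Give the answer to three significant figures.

|Γ| ≈ 0.518

tan(βl) = 0.716
Z_in = Z_0·(Z_L + jZ_0·tanβl)/(Z_0 + jZ_L·tanβl) = 149 − j33.9 Ω
Γ_s = (Z_in − Z_s)/(Z_in + Z_s) = (98.7 − j33.9)/(199 − j33.9), |Γ_s| = 0.518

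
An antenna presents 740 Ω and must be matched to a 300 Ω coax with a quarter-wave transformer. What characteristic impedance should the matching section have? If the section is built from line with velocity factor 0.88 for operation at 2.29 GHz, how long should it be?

Z_qwt ≈ 471 Ω; length ≈ 2.88 cm

Z_qwt = √(Z_0·R_L) = √(300 × 740) = √222000
λ = 0.88·c/f = 0.115 m, so l = λ/4 = 0.0288 m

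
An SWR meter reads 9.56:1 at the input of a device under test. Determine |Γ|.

|Γ| = (S − 1)/(S + 1) = (9.56 − 1)/(9.56 + 1) = 8.56/10.6

|Γ| ≈ 0.811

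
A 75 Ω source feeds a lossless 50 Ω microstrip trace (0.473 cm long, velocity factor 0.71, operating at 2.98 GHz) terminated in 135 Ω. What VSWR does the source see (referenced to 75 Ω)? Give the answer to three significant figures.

VSWR ≈ 2.22

λ = v/f = 0.71·c / 2.98 GHz = 0.0715 m
βl = 2π·l/λ = 2π × 0.0662 = 23.8°
tan(βl) = 0.442
Z_in = Z_0·(Z_L + jZ_0·tanβl)/(Z_0 + jZ_L·tanβl) = 66.6 − j57.4 Ω
Γ_s = (Z_in − Z_s)/(Z_in + Z_s) = (-8.37 − j57.4)/(142 − j57.4), |Γ_s| = 0.379
VSWR = (1 + |Γ_s|)/(1 − |Γ_s|)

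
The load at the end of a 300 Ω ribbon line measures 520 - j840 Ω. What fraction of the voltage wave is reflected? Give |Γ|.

|Γ| ≈ 0.74

Γ = (Z_L − Z_0)/(Z_L + Z_0) = (220 − j840)/(820 − j840)
|Γ| = 868/1170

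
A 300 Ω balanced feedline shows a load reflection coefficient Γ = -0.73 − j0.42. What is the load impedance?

Z_L = Z_0·(1 + Γ)/(1 − Γ) = 300·(0.27 − j0.42)/(1.73 + j0.42)

Z_L ≈ 27.5 − j79.5 Ω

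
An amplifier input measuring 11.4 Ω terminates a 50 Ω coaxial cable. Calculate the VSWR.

VSWR ≈ 4.39

For a purely resistive load, VSWR = R_L/Z_0 or Z_0/R_L (whichever > 1) = 50/11.4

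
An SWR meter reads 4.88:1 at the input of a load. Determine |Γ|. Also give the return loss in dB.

|Γ| = (S − 1)/(S + 1) = (4.88 − 1)/(4.88 + 1) = 3.88/5.88
RL = −20·log₁₀|Γ| = −20·log₁₀(0.66)

|Γ| ≈ 0.66; return loss ≈ 3.61 dB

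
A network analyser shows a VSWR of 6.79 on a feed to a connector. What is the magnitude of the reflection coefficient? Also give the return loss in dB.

|Γ| = (S − 1)/(S + 1) = (6.79 − 1)/(6.79 + 1) = 5.79/7.79
RL = −20·log₁₀|Γ| = −20·log₁₀(0.743)

|Γ| ≈ 0.743; return loss ≈ 2.58 dB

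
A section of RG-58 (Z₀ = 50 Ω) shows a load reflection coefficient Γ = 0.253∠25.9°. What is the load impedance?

Z_L = Z_0·(1 + Γ)/(1 − Γ) = 50·(1.23 + j0.111)/(0.772 − j0.111)

Z_L ≈ 76.9 + j18.2 Ω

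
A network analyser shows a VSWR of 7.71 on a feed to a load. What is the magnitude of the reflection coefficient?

|Γ| = (S − 1)/(S + 1) = (7.71 − 1)/(7.71 + 1) = 6.71/8.71

|Γ| ≈ 0.77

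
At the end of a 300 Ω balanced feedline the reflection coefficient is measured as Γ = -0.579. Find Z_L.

Z_L = Z_0·(1 + Γ)/(1 − Γ) = 300·(0.421)/(1.58)

Z_L ≈ 80 Ω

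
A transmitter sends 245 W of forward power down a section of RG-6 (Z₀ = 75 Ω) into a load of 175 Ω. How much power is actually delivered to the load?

Γ = (175 − 75)/(175 + 75) = 0.4
|Γ|² = 0.16
P_refl = |Γ|²·P_inc = 39.2 W, P_del = (1 − |Γ|²)·P_inc = 206 W

P_delivered ≈ 206 W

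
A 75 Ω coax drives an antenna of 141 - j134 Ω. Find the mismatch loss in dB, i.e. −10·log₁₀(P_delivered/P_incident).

Γ = (66 − j134)/(216 − j134), |Γ| = 0.588
|Γ|² = 0.345, so P_del/P_inc = 1 − |Γ|² = 0.655
ML = −10·log₁₀(1 − |Γ|²)

mismatch loss ≈ 1.84 dB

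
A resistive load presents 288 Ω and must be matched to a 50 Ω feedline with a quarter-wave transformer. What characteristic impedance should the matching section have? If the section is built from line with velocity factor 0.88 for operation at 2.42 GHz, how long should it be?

Z_qwt ≈ 120 Ω; length ≈ 2.73 cm

Z_qwt = √(Z_0·R_L) = √(50 × 288) = √14400
λ = 0.88·c/f = 0.109 m, so l = λ/4 = 0.0273 m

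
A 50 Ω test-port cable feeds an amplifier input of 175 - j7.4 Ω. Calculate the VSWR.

VSWR ≈ 3.51

Γ = (Z_L − Z_0)/(Z_L + Z_0) = (125 − j7.4)/(225 − j7.4)
|Γ| = 125/225 = 0.556
VSWR = (1 + |Γ|)/(1 − |Γ|) = 1.56/0.444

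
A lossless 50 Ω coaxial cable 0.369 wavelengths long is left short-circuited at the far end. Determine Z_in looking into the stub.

βl = 2π × 0.369 = 133°
tan(βl) = -1.08
For a short-circuited stub, Z_in = jZ_0·tan(βl)

Z_in ≈ −j53.9 Ω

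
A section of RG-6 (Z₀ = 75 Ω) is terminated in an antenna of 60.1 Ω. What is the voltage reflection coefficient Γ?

Γ = (Z_L − Z_0)/(Z_L + Z_0) = (60.1 − 75)/(60.1 + 75) = -14.9/135.1

Γ = -0.11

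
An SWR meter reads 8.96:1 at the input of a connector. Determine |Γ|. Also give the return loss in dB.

|Γ| = (S − 1)/(S + 1) = (8.96 − 1)/(8.96 + 1) = 7.96/9.96
RL = −20·log₁₀|Γ| = −20·log₁₀(0.799)

|Γ| ≈ 0.799; return loss ≈ 1.95 dB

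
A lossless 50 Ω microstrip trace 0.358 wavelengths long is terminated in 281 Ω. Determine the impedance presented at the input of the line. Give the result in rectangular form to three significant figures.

βl = 2π × 0.358 = 129°
tan(βl) = tan(129°) = -1.24
Z_in = Z_0·(Z_L + jZ_0·tanβl)/(Z_0 + jZ_L·tanβl)
     = 50·(281 − j62)/(50 − j348)

Z_in ≈ 14.4 + j38.3 Ω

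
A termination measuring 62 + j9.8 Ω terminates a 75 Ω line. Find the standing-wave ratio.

Γ = (Z_L − Z_0)/(Z_L + Z_0) = (-13 + j9.8)/(137 + j9.8)
|Γ| = 16.3/137 = 0.119
VSWR = (1 + |Γ|)/(1 − |Γ|) = 1.12/0.881

VSWR ≈ 1.27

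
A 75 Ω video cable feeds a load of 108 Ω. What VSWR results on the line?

For a purely resistive load, VSWR = R_L/Z_0 or Z_0/R_L (whichever > 1) = 108/75

VSWR ≈ 1.44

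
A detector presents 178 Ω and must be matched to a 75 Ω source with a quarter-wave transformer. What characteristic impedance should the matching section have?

Z_qwt ≈ 116 Ω

Z_qwt = √(Z_0·R_L) = √(75 × 178) = √13350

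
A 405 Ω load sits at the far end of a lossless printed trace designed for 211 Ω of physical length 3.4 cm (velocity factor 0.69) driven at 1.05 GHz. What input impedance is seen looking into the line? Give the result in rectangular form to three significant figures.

Z_in ≈ 131 − j75.7 Ω

λ = v/f = 0.69·c / 1.05 GHz = 0.197 m
βl = 2π·l/λ = 2π × 0.172 = 62.1°
tan(βl) = tan(62.1°) = 1.89
Z_in = Z_0·(Z_L + jZ_0·tanβl)/(Z_0 + jZ_L·tanβl)
     = 211·(405 + j398)/(211 + j764)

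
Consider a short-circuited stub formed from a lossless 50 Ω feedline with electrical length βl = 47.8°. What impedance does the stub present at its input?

Z_in ≈ +j55.1 Ω

tan(βl) = 1.1
For a short-circuited stub, Z_in = jZ_0·tan(βl)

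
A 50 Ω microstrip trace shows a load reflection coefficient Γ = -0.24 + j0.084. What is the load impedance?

Z_L = Z_0·(1 + Γ)/(1 − Γ) = 50·(0.76 + j0.084)/(1.24 − j0.084)

Z_L ≈ 30.3 + j5.44 Ω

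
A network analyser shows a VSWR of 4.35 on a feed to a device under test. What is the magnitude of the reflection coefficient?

|Γ| = (S − 1)/(S + 1) = (4.35 − 1)/(4.35 + 1) = 3.35/5.35

|Γ| ≈ 0.626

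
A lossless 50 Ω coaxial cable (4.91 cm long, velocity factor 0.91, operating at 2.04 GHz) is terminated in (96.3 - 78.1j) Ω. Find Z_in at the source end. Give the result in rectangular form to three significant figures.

λ = v/f = 0.91·c / 2.04 GHz = 0.134 m
βl = 2π·l/λ = 2π × 0.367 = 132°
tan(βl) = tan(132°) = -1.11
Z_in = Z_0·(Z_L + jZ_0·tanβl)/(Z_0 + jZ_L·tanβl)
     = 50·(96.3 − j133)/(-36.5 − j107)

Z_in ≈ 42.2 + j59.6 Ω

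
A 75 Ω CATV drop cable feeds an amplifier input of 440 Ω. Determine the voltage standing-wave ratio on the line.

VSWR ≈ 5.87

Γ = (440 − 75)/(440 + 75) = 0.709
VSWR = (1 + 0.709)/(1 − 0.709)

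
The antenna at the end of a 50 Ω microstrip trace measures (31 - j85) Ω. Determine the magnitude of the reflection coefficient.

|Γ| ≈ 0.742

Γ = (Z_L − Z_0)/(Z_L + Z_0) = (-19 − j85)/(81 − j85)
|Γ| = 87.1/117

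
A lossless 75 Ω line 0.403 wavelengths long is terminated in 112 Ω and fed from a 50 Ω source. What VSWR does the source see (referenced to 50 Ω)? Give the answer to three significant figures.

VSWR ≈ 1.95

βl = 2π × 0.403 = 145°
tan(βl) = -0.698
Z_in = Z_0·(Z_L + jZ_0·tanβl)/(Z_0 + jZ_L·tanβl) = 79.8 + j30.9 Ω
Γ_s = (Z_in − Z_s)/(Z_in + Z_s) = (29.8 + j30.9)/(130 + j30.9), |Γ_s| = 0.322
VSWR = (1 + |Γ_s|)/(1 − |Γ_s|)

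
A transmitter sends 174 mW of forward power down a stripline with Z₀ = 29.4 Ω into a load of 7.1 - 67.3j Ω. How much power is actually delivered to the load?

P_delivered ≈ 24.8 mW

|Γ| = |(-22.3 − j67.3)/(36.5 − j67.3)| = 0.926
|Γ|² = 0.858
P_refl = |Γ|²·P_inc = 149 mW, P_del = (1 − |Γ|²)·P_inc = 24.8 mW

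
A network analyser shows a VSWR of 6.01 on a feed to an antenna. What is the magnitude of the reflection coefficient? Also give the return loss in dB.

|Γ| = (S − 1)/(S + 1) = (6.01 − 1)/(6.01 + 1) = 5.01/7.01
RL = −20·log₁₀|Γ| = −20·log₁₀(0.715)

|Γ| ≈ 0.715; return loss ≈ 2.92 dB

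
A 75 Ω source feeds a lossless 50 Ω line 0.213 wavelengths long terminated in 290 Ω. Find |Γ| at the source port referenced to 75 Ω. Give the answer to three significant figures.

|Γ| ≈ 0.788

βl = 2π × 0.213 = 76.7°
tan(βl) = 4.22
Z_in = Z_0·(Z_L + jZ_0·tanβl)/(Z_0 + jZ_L·tanβl) = 9.09 − j11.5 Ω
Γ_s = (Z_in − Z_s)/(Z_in + Z_s) = (-65.9 − j11.5)/(84.1 − j11.5), |Γ_s| = 0.788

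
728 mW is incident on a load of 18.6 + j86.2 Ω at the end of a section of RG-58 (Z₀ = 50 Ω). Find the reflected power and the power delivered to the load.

P_reflected ≈ 505 mW; P_delivered ≈ 223 mW

|Γ| = |(-31.4 + j86.2)/(68.6 + j86.2)| = 0.833
|Γ|² = 0.693
P_refl = |Γ|²·P_inc = 505 mW, P_del = (1 − |Γ|²)·P_inc = 223 mW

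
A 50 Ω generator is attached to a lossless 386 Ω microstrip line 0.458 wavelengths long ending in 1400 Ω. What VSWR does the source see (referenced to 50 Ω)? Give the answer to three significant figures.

βl = 2π × 0.458 = 165°
tan(βl) = -0.27
Z_in = Z_0·(Z_L + jZ_0·tanβl)/(Z_0 + jZ_L·tanβl) = 766 + j647 Ω
Γ_s = (Z_in − Z_s)/(Z_in + Z_s) = (716 + j647)/(816 + j647), |Γ_s| = 0.927
VSWR = (1 + |Γ_s|)/(1 − |Γ_s|)

VSWR ≈ 26.3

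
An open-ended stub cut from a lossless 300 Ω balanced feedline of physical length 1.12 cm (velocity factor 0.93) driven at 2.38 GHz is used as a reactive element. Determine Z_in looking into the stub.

Z_in ≈ −j438 Ω

λ = v/f = 0.93·c / 2.38 GHz = 0.117 m
βl = 2π·l/λ = 2π × 0.0955 = 34.4°
tan(βl) = 0.685
For an open-ended stub, Z_in = −jZ_0·cot(βl) = −jZ_0/tan(βl)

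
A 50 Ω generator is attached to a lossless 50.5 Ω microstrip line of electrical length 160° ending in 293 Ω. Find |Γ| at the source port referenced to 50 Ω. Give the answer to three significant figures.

tan(βl) = -0.364
Z_in = Z_0·(Z_L + jZ_0·tanβl)/(Z_0 + jZ_L·tanβl) = 60.8 + j110 Ω
Γ_s = (Z_in − Z_s)/(Z_in + Z_s) = (10.8 + j110)/(111 + j110), |Γ_s| = 0.708

|Γ| ≈ 0.708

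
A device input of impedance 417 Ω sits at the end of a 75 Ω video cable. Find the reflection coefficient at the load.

Γ = (Z_L − Z_0)/(Z_L + Z_0) = (417 − 75)/(417 + 75) = 342/492

Γ = 0.695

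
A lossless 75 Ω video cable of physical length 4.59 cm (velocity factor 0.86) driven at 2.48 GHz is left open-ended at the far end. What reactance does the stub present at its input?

X_in ≈ 194 Ω (inductive)

λ = v/f = 0.86·c / 2.48 GHz = 0.104 m
βl = 2π·l/λ = 2π × 0.441 = 159°
tan(βl) = -0.387
For an open-ended stub, Z_in = −jZ_0·cot(βl) = −jZ_0/tan(βl)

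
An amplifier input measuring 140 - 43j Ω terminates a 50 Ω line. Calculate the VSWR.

VSWR ≈ 3.1

Γ = (Z_L − Z_0)/(Z_L + Z_0) = (90 − j43)/(190 − j43)
|Γ| = 99.7/195 = 0.512
VSWR = (1 + |Γ|)/(1 − |Γ|) = 1.51/0.488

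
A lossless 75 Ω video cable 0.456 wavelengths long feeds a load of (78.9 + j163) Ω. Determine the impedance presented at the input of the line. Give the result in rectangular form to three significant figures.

βl = 2π × 0.456 = 164°
tan(βl) = tan(164°) = -0.284
Z_in = Z_0·(Z_L + jZ_0·tanβl)/(Z_0 + jZ_L·tanβl)
     = 75·(78.9 + j142)/(121 − j22.4)

Z_in ≈ 31.5 + j93.5 Ω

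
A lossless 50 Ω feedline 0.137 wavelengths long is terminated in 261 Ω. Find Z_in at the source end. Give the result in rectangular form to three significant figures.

Z_in ≈ 16.2 − j40.3 Ω

βl = 2π × 0.137 = 49.3°
tan(βl) = tan(49.3°) = 1.16
Z_in = Z_0·(Z_L + jZ_0·tanβl)/(Z_0 + jZ_L·tanβl)
     = 50·(261 + j58.2)/(50 + j304)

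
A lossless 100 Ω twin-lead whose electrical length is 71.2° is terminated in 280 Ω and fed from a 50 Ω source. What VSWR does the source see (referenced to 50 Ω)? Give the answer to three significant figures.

VSWR ≈ 1.99

tan(βl) = 2.94
Z_in = Z_0·(Z_L + jZ_0·tanβl)/(Z_0 + jZ_L·tanβl) = 39.3 − j29.3 Ω
Γ_s = (Z_in − Z_s)/(Z_in + Z_s) = (-10.7 − j29.3)/(89.3 − j29.3), |Γ_s| = 0.332
VSWR = (1 + |Γ_s|)/(1 − |Γ_s|)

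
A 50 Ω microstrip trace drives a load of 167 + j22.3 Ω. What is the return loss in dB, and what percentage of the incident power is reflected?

Γ = (117 + j22.3)/(217 + j22.3), |Γ| = 0.546
RL = −20·log₁₀(0.546) = 5.26 dB
P_refl/P_inc = |Γ|² = 0.298

RL ≈ 5.26 dB; 29.8% of incident power reflected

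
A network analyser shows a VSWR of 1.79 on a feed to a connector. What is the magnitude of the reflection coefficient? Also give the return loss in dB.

|Γ| ≈ 0.283; return loss ≈ 11 dB

|Γ| = (S − 1)/(S + 1) = (1.79 − 1)/(1.79 + 1) = 0.79/2.79
RL = −20·log₁₀|Γ| = −20·log₁₀(0.283)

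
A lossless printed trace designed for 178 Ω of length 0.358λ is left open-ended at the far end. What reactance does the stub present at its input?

βl = 2π × 0.358 = 129°
tan(βl) = -1.24
For an open-ended stub, Z_in = −jZ_0·cot(βl) = −jZ_0/tan(βl)

X_in ≈ 144 Ω (inductive)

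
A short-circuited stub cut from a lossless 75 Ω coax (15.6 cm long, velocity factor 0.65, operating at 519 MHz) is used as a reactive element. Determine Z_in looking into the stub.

Z_in ≈ −j44.2 Ω

λ = v/f = 0.65·c / 519 MHz = 0.376 m
βl = 2π·l/λ = 2π × 0.415 = 149°
tan(βl) = -0.59
For a short-circuited stub, Z_in = jZ_0·tan(βl)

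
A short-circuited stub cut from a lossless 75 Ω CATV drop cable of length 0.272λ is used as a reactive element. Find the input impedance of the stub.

Z_in ≈ −j539 Ω

βl = 2π × 0.272 = 97.9°
tan(βl) = -7.19
For a short-circuited stub, Z_in = jZ_0·tan(βl)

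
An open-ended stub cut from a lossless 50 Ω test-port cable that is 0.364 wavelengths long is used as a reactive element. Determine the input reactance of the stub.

βl = 2π × 0.364 = 131°
tan(βl) = -1.15
For an open-ended stub, Z_in = −jZ_0·cot(βl) = −jZ_0/tan(βl)

X_in ≈ 43.5 Ω (inductive)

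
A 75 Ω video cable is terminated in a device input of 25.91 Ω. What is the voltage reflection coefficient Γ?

Γ = -0.486

Γ = (Z_L − Z_0)/(Z_L + Z_0) = (25.91 − 75)/(25.91 + 75) = -49.09/100.9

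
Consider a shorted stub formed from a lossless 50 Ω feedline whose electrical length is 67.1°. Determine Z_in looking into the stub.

Z_in ≈ +j118 Ω

tan(βl) = 2.37
For a shorted stub, Z_in = jZ_0·tan(βl)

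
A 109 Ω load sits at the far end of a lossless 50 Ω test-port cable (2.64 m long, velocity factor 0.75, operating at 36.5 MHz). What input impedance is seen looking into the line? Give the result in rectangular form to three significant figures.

λ = v/f = 0.75·c / 36.5 MHz = 6.16 m
βl = 2π·l/λ = 2π × 0.428 = 154°
tan(βl) = tan(154°) = -0.484
Z_in = Z_0·(Z_L + jZ_0·tanβl)/(Z_0 + jZ_L·tanβl)
     = 50·(109 − j24.2)/(50 − j52.7)

Z_in ≈ 63.7 + j43 Ω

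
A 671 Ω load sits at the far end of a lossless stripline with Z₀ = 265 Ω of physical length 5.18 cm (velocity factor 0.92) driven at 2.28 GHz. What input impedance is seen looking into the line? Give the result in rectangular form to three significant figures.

λ = v/f = 0.92·c / 2.28 GHz = 0.121 m
βl = 2π·l/λ = 2π × 0.428 = 154°
tan(βl) = tan(154°) = -0.487
Z_in = Z_0·(Z_L + jZ_0·tanβl)/(Z_0 + jZ_L·tanβl)
     = 265·(671 − j129)/(265 − j327)

Z_in ≈ 330 + j277 Ω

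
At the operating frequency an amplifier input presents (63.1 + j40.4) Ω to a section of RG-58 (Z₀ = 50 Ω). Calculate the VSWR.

VSWR ≈ 2.09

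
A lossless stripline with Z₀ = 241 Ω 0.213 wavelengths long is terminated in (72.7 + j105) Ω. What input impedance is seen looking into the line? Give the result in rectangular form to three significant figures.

Z_in ≈ 588 − j445 Ω

βl = 2π × 0.213 = 76.7°
tan(βl) = tan(76.7°) = 4.22
Z_in = Z_0·(Z_L + jZ_0·tanβl)/(Z_0 + jZ_L·tanβl)
     = 241·(72.7 + j1120)/(-202 + j307)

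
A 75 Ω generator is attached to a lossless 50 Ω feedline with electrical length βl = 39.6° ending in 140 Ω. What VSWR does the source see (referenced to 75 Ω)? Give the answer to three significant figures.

tan(βl) = 0.827
Z_in = Z_0·(Z_L + jZ_0·tanβl)/(Z_0 + jZ_L·tanβl) = 37 − j44.4 Ω
Γ_s = (Z_in − Z_s)/(Z_in + Z_s) = (-38 − j44.4)/(112 − j44.4), |Γ_s| = 0.485
VSWR = (1 + |Γ_s|)/(1 − |Γ_s|)

VSWR ≈ 2.88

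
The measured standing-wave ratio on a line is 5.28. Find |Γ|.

|Γ| ≈ 0.682

|Γ| = (S − 1)/(S + 1) = (5.28 − 1)/(5.28 + 1) = 4.28/6.28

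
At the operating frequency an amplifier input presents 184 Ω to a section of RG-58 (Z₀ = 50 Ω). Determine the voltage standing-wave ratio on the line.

Γ = (184 − 50)/(184 + 50) = 0.573
VSWR = (1 + 0.573)/(1 − 0.573)

VSWR ≈ 3.68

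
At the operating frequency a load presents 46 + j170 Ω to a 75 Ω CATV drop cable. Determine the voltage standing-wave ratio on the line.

VSWR ≈ 10.5

Γ = (Z_L − Z_0)/(Z_L + Z_0) = (-29 + j170)/(121 + j170)
|Γ| = 172/209 = 0.826
VSWR = (1 + |Γ|)/(1 − |Γ|) = 1.83/0.174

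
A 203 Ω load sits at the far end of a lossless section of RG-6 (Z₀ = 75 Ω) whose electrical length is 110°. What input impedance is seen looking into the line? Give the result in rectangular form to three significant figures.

Z_in ≈ 30.8 + j23.2 Ω

tan(βl) = tan(110°) = -2.75
Z_in = Z_0·(Z_L + jZ_0·tanβl)/(Z_0 + jZ_L·tanβl)
     = 75·(203 − j206)/(75 − j558)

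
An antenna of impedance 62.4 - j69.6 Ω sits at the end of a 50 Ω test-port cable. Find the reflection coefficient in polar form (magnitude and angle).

Γ = (Z_L − Z_0)/(Z_L + Z_0) = (12.4 − j69.6)/(112.4 − j69.6)
|Γ| = 70.7/132 = 0.535

Γ ≈ 0.535 ∠ -48.1°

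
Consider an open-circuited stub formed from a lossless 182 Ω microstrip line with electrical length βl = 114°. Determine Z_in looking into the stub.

tan(βl) = -2.25
For an open-circuited stub, Z_in = −jZ_0·cot(βl) = −jZ_0/tan(βl)

Z_in ≈ +j81 Ω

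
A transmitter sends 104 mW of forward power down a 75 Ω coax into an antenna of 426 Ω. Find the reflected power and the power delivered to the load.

Γ = (426 − 75)/(426 + 75) = 0.701
|Γ|² = 0.491
P_refl = |Γ|²·P_inc = 51 mW, P_del = (1 − |Γ|²)·P_inc = 53 mW

P_reflected ≈ 51 mW; P_delivered ≈ 53 mW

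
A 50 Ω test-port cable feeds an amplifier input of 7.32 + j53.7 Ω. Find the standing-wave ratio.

Γ = (Z_L − Z_0)/(Z_L + Z_0) = (-42.68 + j53.7)/(57.32 + j53.7)
|Γ| = 68.6/78.5 = 0.873
VSWR = (1 + |Γ|)/(1 − |Γ|) = 1.87/0.127

VSWR ≈ 14.8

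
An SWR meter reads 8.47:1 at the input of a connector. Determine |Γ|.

|Γ| ≈ 0.789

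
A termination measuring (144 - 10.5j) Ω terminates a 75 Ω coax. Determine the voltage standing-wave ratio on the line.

Γ = (Z_L − Z_0)/(Z_L + Z_0) = (69 − j10.5)/(219 − j10.5)
|Γ| = 69.8/219 = 0.318
VSWR = (1 + |Γ|)/(1 − |Γ|) = 1.32/0.682

VSWR ≈ 1.93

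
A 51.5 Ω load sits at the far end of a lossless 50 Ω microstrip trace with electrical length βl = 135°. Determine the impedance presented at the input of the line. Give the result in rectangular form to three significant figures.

Z_in ≈ 50 + j1.48 Ω

tan(βl) = tan(135°) = -1
Z_in = Z_0·(Z_L + jZ_0·tanβl)/(Z_0 + jZ_L·tanβl)
     = 50·(51.5 − j50)/(50 − j51.5)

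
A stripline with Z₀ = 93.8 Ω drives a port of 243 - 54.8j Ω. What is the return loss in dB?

RL ≈ 6.64 dB

Γ = (149.2 − j54.8)/(336.8 − j54.8), |Γ| = 0.466
RL = −20·log₁₀|Γ| = −20·log₁₀(0.466)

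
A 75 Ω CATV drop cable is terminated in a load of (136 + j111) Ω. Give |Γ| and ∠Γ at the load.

Γ = (Z_L − Z_0)/(Z_L + Z_0) = (61 + j111)/(211 + j111)
|Γ| = 127/238 = 0.531

Γ ≈ 0.531 ∠ 33.5°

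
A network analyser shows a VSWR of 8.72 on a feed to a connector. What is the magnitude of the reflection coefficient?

|Γ| = (S − 1)/(S + 1) = (8.72 − 1)/(8.72 + 1) = 7.72/9.72

|Γ| ≈ 0.794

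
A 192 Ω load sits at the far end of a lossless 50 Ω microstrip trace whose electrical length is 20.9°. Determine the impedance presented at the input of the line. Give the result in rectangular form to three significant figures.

tan(βl) = tan(20.9°) = 0.382
Z_in = Z_0·(Z_L + jZ_0·tanβl)/(Z_0 + jZ_L·tanβl)
     = 50·(192 + j19.1)/(50 + j73.3)

Z_in ≈ 69.8 − j83.3 Ω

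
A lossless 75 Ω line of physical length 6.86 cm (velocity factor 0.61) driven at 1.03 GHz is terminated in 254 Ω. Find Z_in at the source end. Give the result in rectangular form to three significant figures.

Z_in ≈ 46.1 + j70.6 Ω

λ = v/f = 0.61·c / 1.03 GHz = 0.178 m
βl = 2π·l/λ = 2π × 0.386 = 139°
tan(βl) = tan(139°) = -0.869
Z_in = Z_0·(Z_L + jZ_0·tanβl)/(Z_0 + jZ_L·tanβl)
     = 75·(254 − j65.2)/(75 − j221)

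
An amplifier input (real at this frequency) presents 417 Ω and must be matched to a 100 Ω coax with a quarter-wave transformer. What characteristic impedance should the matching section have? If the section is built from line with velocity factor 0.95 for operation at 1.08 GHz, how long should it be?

Z_qwt ≈ 204 Ω; length ≈ 6.6 cm

Z_qwt = √(Z_0·R_L) = √(100 × 417) = √41700
λ = 0.95·c/f = 0.264 m, so l = λ/4 = 0.066 m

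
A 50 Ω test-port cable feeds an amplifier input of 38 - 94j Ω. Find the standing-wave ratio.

Γ = (Z_L − Z_0)/(Z_L + Z_0) = (-12 − j94)/(88 − j94)
|Γ| = 94.8/129 = 0.736
VSWR = (1 + |Γ|)/(1 − |Γ|) = 1.74/0.264

VSWR ≈ 6.57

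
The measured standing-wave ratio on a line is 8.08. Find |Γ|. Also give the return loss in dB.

|Γ| = (S − 1)/(S + 1) = (8.08 − 1)/(8.08 + 1) = 7.08/9.08
RL = −20·log₁₀|Γ| = −20·log₁₀(0.78)

|Γ| ≈ 0.78; return loss ≈ 2.16 dB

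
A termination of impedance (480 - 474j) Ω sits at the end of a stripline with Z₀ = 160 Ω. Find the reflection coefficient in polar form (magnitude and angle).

Γ = (Z_L − Z_0)/(Z_L + Z_0) = (320 − j474)/(640 − j474)
|Γ| = 572/796 = 0.718

Γ ≈ 0.718 ∠ -19.5°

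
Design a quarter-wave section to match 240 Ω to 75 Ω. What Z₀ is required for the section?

Z_qwt ≈ 134 Ω

Z_qwt = √(Z_0·R_L) = √(75 × 240) = √18000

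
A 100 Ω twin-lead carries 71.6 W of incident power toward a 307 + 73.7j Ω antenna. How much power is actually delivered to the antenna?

|Γ| = |(207 + j73.7)/(407 + j73.7)| = 0.531
|Γ|² = 0.282
P_refl = |Γ|²·P_inc = 20.2 W, P_del = (1 − |Γ|²)·P_inc = 51.4 W

P_delivered ≈ 51.4 W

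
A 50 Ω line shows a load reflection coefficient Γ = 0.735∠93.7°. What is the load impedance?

Z_L ≈ 14.1 + j44.9 Ω

Z_L = Z_0·(1 + Γ)/(1 − Γ) = 50·(0.953 + j0.733)/(1.05 − j0.733)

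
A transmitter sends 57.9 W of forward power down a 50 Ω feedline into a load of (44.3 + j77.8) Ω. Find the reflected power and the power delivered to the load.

P_reflected ≈ 23.6 W; P_delivered ≈ 34.3 W

|Γ| = |(-5.7 + j77.8)/(94.3 + j77.8)| = 0.638
|Γ|² = 0.407
P_refl = |Γ|²·P_inc = 23.6 W, P_del = (1 − |Γ|²)·P_inc = 34.3 W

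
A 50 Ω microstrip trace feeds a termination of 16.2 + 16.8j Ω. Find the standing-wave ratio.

VSWR ≈ 3.47

Γ = (Z_L − Z_0)/(Z_L + Z_0) = (-33.8 + j16.8)/(66.2 + j16.8)
|Γ| = 37.7/68.3 = 0.553
VSWR = (1 + |Γ|)/(1 − |Γ|) = 1.55/0.447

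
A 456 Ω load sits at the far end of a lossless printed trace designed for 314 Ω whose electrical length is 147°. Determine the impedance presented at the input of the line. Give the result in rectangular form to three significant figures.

tan(βl) = tan(147°) = -0.649
Z_in = Z_0·(Z_L + jZ_0·tanβl)/(Z_0 + jZ_L·tanβl)
     = 314·(456 − j204)/(314 − j296)

Z_in ≈ 343 + j120 Ω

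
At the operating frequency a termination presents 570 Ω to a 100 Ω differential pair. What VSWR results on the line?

VSWR ≈ 5.7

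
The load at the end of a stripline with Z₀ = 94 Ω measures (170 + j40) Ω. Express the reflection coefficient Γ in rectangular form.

Γ = (Z_L − Z_0)/(Z_L + Z_0) = (76 + j40)/(264 + j40)

Γ ≈ 0.304 + j0.105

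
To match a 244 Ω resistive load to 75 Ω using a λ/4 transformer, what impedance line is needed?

Z_qwt ≈ 135 Ω

Z_qwt = √(Z_0·R_L) = √(75 × 244) = √18300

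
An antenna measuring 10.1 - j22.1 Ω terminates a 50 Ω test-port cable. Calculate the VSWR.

VSWR ≈ 5.95

Γ = (Z_L − Z_0)/(Z_L + Z_0) = (-39.9 − j22.1)/(60.1 − j22.1)
|Γ| = 45.6/64 = 0.712
VSWR = (1 + |Γ|)/(1 − |Γ|) = 1.71/0.288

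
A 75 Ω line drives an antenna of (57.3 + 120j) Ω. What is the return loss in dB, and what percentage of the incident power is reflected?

RL ≈ 3.36 dB; 46.1% of incident power reflected

Γ = (-17.7 + j120)/(132.3 + j120), |Γ| = 0.679
RL = −20·log₁₀(0.679) = 3.36 dB
P_refl/P_inc = |Γ|² = 0.461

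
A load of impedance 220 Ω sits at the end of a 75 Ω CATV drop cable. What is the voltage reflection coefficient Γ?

Γ = 0.492

Γ = (Z_L − Z_0)/(Z_L + Z_0) = (220 − 75)/(220 + 75) = 145/295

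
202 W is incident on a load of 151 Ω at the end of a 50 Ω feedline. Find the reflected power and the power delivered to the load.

Γ = (151 − 50)/(151 + 50) = 0.502
|Γ|² = 0.252
P_refl = |Γ|²·P_inc = 51 W, P_del = (1 − |Γ|²)·P_inc = 151 W

P_reflected ≈ 51 W; P_delivered ≈ 151 W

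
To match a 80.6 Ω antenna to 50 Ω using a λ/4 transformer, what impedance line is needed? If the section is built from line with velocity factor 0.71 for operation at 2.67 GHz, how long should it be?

Z_qwt = √(Z_0·R_L) = √(50 × 80.6) = √4030
λ = 0.71·c/f = 0.0798 m, so l = λ/4 = 0.0199 m

Z_qwt ≈ 63.5 Ω; length ≈ 1.99 cm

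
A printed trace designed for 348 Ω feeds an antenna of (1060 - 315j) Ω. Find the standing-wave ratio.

VSWR ≈ 3.34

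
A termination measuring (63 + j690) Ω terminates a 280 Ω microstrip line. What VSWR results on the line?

Γ = (Z_L − Z_0)/(Z_L + Z_0) = (-217 + j690)/(343 + j690)
|Γ| = 723/771 = 0.939
VSWR = (1 + |Γ|)/(1 − |Γ|) = 1.94/0.0613

VSWR ≈ 31.6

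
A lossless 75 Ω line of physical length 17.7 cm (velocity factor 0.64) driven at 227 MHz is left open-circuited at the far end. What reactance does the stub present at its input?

X_in ≈ -19.6 Ω (capacitive)

λ = v/f = 0.64·c / 227 MHz = 0.846 m
βl = 2π·l/λ = 2π × 0.209 = 75.3°
tan(βl) = 3.82
For an open-circuited stub, Z_in = −jZ_0·cot(βl) = −jZ_0/tan(βl)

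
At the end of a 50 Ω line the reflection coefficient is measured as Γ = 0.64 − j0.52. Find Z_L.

Z_L ≈ 40 − j130 Ω

Z_L = Z_0·(1 + Γ)/(1 − Γ) = 50·(1.64 − j0.52)/(0.36 + j0.52)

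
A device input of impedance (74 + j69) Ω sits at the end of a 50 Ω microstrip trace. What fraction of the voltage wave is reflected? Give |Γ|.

|Γ| ≈ 0.515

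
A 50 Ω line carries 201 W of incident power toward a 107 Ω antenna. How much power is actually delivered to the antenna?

Γ = (107 − 50)/(107 + 50) = 0.363
|Γ|² = 0.132
P_refl = |Γ|²·P_inc = 26.5 W, P_del = (1 − |Γ|²)·P_inc = 175 W

P_delivered ≈ 175 W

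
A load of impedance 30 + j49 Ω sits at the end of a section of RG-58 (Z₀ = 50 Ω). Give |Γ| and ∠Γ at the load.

Γ ≈ 0.564 ∠ 80.7°

Γ = (Z_L − Z_0)/(Z_L + Z_0) = (-20 + j49)/(80 + j49)
|Γ| = 52.9/93.8 = 0.564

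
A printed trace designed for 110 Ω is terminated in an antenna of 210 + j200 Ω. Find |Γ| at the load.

Γ = (Z_L − Z_0)/(Z_L + Z_0) = (100 + j200)/(320 + j200)
|Γ| = 224/377

|Γ| ≈ 0.593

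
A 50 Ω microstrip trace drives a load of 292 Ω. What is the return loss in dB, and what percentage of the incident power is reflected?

RL ≈ 3 dB; 50.1% of incident power reflected

Γ = (292 − 50)/(292 + 50) = 0.708
RL = −20·log₁₀(0.708) = 3 dB
P_refl/P_inc = |Γ|² = 0.501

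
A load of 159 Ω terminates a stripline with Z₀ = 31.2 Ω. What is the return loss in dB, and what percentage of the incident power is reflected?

RL ≈ 3.45 dB; 45.1% of incident power reflected

Γ = (159 − 31.2)/(159 + 31.2) = 0.672
RL = −20·log₁₀(0.672) = 3.45 dB
P_refl/P_inc = |Γ|² = 0.451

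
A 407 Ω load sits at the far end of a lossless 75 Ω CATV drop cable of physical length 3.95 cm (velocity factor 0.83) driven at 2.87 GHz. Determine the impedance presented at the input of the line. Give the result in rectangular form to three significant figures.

Z_in ≈ 128 + j178 Ω

λ = v/f = 0.83·c / 2.87 GHz = 0.0868 m
βl = 2π·l/λ = 2π × 0.455 = 164°
tan(βl) = tan(164°) = -0.289
Z_in = Z_0·(Z_L + jZ_0·tanβl)/(Z_0 + jZ_L·tanβl)
     = 75·(407 − j21.6)/(75 − j117)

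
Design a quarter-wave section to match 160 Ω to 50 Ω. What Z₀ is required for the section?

Z_qwt ≈ 89.4 Ω

Z_qwt = √(Z_0·R_L) = √(50 × 160) = √8000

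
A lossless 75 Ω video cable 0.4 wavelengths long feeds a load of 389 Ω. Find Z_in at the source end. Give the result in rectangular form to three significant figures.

βl = 2π × 0.4 = 144°
tan(βl) = tan(144°) = -0.727
Z_in = Z_0·(Z_L + jZ_0·tanβl)/(Z_0 + jZ_L·tanβl)
     = 75·(389 − j54.5)/(75 − j283)

Z_in ≈ 39.1 + j92.9 Ω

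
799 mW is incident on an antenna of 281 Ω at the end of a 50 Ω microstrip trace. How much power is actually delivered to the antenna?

Γ = (281 − 50)/(281 + 50) = 0.698
|Γ|² = 0.487
P_refl = |Γ|²·P_inc = 389 mW, P_del = (1 − |Γ|²)·P_inc = 410 mW

P_delivered ≈ 410 mW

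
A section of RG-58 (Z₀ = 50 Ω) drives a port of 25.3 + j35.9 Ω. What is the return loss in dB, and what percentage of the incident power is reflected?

RL ≈ 5.64 dB; 27.3% of incident power reflected

Γ = (-24.7 + j35.9)/(75.3 + j35.9), |Γ| = 0.522
RL = −20·log₁₀(0.522) = 5.64 dB
P_refl/P_inc = |Γ|² = 0.273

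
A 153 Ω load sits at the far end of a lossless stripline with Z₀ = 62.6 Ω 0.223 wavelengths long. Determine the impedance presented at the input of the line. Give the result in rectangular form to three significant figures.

Z_in ≈ 26.2 − j8.88 Ω

βl = 2π × 0.223 = 80.3°
tan(βl) = tan(80.3°) = 5.84
Z_in = Z_0·(Z_L + jZ_0·tanβl)/(Z_0 + jZ_L·tanβl)
     = 62.6·(153 + j365)/(62.6 + j893)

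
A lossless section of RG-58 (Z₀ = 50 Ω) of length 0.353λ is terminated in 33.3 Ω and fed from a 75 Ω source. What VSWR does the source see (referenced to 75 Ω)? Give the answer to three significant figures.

βl = 2π × 0.353 = 127°
tan(βl) = -1.32
Z_in = Z_0·(Z_L + jZ_0·tanβl)/(Z_0 + jZ_L·tanβl) = 51.6 − j20.7 Ω
Γ_s = (Z_in − Z_s)/(Z_in + Z_s) = (-23.4 − j20.7)/(127 − j20.7), |Γ_s| = 0.244
VSWR = (1 + |Γ_s|)/(1 − |Γ_s|)

VSWR ≈ 1.65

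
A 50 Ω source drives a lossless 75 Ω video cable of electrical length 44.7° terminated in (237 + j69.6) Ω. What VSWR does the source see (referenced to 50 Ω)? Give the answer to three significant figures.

VSWR ≈ 4.07

tan(βl) = 0.99
Z_in = Z_0·(Z_L + jZ_0·tanβl)/(Z_0 + jZ_L·tanβl) = 47.9 − j74.5 Ω
Γ_s = (Z_in − Z_s)/(Z_in + Z_s) = (-2.06 − j74.5)/(97.9 − j74.5), |Γ_s| = 0.606
VSWR = (1 + |Γ_s|)/(1 − |Γ_s|)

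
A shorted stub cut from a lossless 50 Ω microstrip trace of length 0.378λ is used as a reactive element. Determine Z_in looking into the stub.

βl = 2π × 0.378 = 136°
tan(βl) = -0.963
For a shorted stub, Z_in = jZ_0·tan(βl)

Z_in ≈ −j48.1 Ω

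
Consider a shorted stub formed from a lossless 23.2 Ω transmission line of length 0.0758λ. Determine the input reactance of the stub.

X_in ≈ 12 Ω (inductive)

βl = 2π × 0.0758 = 27.3°
tan(βl) = 0.516
For a shorted stub, Z_in = jZ_0·tan(βl)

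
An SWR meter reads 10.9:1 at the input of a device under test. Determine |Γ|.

|Γ| ≈ 0.832

|Γ| = (S − 1)/(S + 1) = (10.9 − 1)/(10.9 + 1) = 9.9/11.9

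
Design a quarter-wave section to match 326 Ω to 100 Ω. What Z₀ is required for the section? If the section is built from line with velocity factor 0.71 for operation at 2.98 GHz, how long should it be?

Z_qwt = √(Z_0·R_L) = √(100 × 326) = √32600
λ = 0.71·c/f = 0.0715 m, so l = λ/4 = 0.0179 m

Z_qwt ≈ 181 Ω; length ≈ 1.79 cm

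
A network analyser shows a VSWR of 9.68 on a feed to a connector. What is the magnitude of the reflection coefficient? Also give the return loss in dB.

|Γ| = (S − 1)/(S + 1) = (9.68 − 1)/(9.68 + 1) = 8.68/10.7
RL = −20·log₁₀|Γ| = −20·log₁₀(0.813)

|Γ| ≈ 0.813; return loss ≈ 1.8 dB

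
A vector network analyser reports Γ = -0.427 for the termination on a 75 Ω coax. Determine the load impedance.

Z_L ≈ 30.1 Ω

Z_L = Z_0·(1 + Γ)/(1 − Γ) = 75·(0.573)/(1.43)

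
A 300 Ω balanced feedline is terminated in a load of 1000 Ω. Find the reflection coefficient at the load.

Γ = (Z_L − Z_0)/(Z_L + Z_0) = (1000 − 300)/(1000 + 300) = 700/1300

Γ = 0.538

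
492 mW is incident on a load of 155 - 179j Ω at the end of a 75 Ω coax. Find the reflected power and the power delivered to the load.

P_reflected ≈ 223 mW; P_delivered ≈ 269 mW

|Γ| = |(80 − j179)/(230 − j179)| = 0.673
|Γ|² = 0.453
P_refl = |Γ|²·P_inc = 223 mW, P_del = (1 − |Γ|²)·P_inc = 269 mW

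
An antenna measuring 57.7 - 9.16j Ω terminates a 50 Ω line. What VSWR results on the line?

VSWR ≈ 1.25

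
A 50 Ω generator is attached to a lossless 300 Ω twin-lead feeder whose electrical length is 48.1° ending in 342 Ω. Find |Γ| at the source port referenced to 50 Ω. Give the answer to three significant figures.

|Γ| ≈ 0.713

tan(βl) = 1.11
Z_in = Z_0·(Z_L + jZ_0·tanβl)/(Z_0 + jZ_L·tanβl) = 293 − j38.3 Ω
Γ_s = (Z_in − Z_s)/(Z_in + Z_s) = (243 − j38.3)/(343 − j38.3), |Γ_s| = 0.713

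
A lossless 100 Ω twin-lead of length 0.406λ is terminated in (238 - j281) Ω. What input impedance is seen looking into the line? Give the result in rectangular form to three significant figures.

Z_in ≈ 104 + j207 Ω

βl = 2π × 0.406 = 146°
tan(βl) = tan(146°) = -0.67
Z_in = Z_0·(Z_L + jZ_0·tanβl)/(Z_0 + jZ_L·tanβl)
     = 100·(238 − j348)/(-88.4 − j160)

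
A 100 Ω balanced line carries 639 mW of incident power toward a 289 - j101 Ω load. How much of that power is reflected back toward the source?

|Γ| = |(189 − j101)/(389 − j101)| = 0.533
|Γ|² = 0.284
P_refl = |Γ|²·P_inc = 182 mW, P_del = (1 − |Γ|²)·P_inc = 457 mW

P_reflected ≈ 182 mW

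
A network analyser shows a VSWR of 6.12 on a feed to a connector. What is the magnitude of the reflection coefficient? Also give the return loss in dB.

|Γ| = (S − 1)/(S + 1) = (6.12 − 1)/(6.12 + 1) = 5.12/7.12
RL = −20·log₁₀|Γ| = −20·log₁₀(0.719)

|Γ| ≈ 0.719; return loss ≈ 2.86 dB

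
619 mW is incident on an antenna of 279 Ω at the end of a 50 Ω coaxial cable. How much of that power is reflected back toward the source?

P_reflected ≈ 300 mW

Γ = (279 − 50)/(279 + 50) = 0.696
|Γ|² = 0.484
P_refl = |Γ|²·P_inc = 300 mW, P_del = (1 − |Γ|²)·P_inc = 319 mW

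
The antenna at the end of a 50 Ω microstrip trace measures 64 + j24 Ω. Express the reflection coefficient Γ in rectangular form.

Γ ≈ 0.16 + j0.177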